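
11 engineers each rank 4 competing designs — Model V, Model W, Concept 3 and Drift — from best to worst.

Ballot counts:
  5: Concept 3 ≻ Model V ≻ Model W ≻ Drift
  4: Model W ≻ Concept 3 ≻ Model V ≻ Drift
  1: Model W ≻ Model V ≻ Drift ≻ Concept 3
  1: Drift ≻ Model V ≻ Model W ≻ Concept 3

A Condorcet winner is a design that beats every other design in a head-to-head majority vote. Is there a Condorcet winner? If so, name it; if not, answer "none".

Pairwise majorities:
Model V vs Model W: Model V, 6–5.
Model V vs Concept 3: Model V is ranked higher on 1+1 = 2 ballots, Concept 3 on 9. Concept 3 wins 9–2.
Model V vs Drift: Model V preferred on 5+4+1 = 10 ballots; Model V wins 10–1.
Model W vs Concept 3: Model W wins 6–5.
Model W vs Drift: 5+4+1 = 10 for Model W, 1 for Drift — Model W by 10–1.
Concept 3 vs Drift: 9 to 2, Concept 3.
No design is unbeaten: Model V loses to Concept 3; Model W loses to Model V; Concept 3 loses to Model W; Drift loses to Model V. In particular Model V beats Model W beats Concept 3 beats Model V is a majority cycle — no Condorcet winner exists.

none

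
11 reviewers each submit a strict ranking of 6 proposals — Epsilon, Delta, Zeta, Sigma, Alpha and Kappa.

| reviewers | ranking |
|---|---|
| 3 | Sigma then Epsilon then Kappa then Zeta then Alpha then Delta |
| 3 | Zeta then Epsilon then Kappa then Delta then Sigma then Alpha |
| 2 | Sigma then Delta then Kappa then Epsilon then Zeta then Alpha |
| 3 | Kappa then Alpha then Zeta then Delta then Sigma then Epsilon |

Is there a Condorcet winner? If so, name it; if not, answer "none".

Pairwise majorities:
Epsilon vs Delta: 3+3 = 6 for Epsilon, 5 for Delta — Epsilon by 6–5.
Epsilon vs Zeta: 5 to 6, Zeta.
Epsilon–Sigma: Sigma 8–3.
Epsilon vs Alpha: 3+3+2 = 8 for Epsilon, 3 for Alpha — Epsilon by 8–3.
Epsilon vs Kappa: Epsilon is ranked higher on 3+3 = 6 ballots, Kappa on 5. Epsilon wins 6–5.
Delta–Zeta: Zeta 9–2.
Delta vs Sigma: Delta wins 6–5.
Delta–Alpha: Alpha 6–5.
Delta vs Kappa: Delta is ranked higher on 2 ballots, Kappa on 9. Kappa wins 9–2.
Zeta vs Sigma: Zeta wins 6–5.
Zeta–Alpha: Zeta 8–3.
Zeta vs Kappa: Kappa wins 8–3.
Sigma vs Alpha: 8 to 3, Sigma.
Sigma vs Kappa: Kappa, 6–5.
Alpha vs Kappa: 0 to 11, Kappa.
No project is unbeaten: Epsilon loses to Zeta; Delta loses to Epsilon; Zeta loses to Kappa; Sigma loses to Delta; Alpha loses to Epsilon; Kappa loses to Epsilon. In particular Epsilon > Delta > Sigma > Epsilon is a majority cycle — no Condorcet winner exists.

none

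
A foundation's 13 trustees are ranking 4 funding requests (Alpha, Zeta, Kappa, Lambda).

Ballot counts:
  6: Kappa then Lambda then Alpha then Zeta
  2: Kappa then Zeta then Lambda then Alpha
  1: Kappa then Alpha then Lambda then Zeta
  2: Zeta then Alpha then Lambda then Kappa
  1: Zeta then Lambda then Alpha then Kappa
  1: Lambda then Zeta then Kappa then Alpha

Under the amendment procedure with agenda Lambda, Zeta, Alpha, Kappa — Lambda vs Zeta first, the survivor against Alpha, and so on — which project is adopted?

Kappa

Round 1: Lambda vs Zeta — 8–5, Lambda advances.
Round 2: Lambda vs Alpha — 10–3, Lambda advances.
Round 3: Lambda vs Kappa — 4–9, Kappa advances.
The agenda winner is Kappa.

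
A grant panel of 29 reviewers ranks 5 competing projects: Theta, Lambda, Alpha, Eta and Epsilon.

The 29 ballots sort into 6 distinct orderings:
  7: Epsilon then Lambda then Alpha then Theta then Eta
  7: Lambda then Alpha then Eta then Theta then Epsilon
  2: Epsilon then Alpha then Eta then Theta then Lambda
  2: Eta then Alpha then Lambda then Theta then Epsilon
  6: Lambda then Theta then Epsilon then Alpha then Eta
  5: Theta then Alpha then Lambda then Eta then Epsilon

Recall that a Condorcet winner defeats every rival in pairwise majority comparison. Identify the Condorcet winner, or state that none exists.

Lambda

Head-to-head results (29 reviewers):
Theta vs Lambda: Lambda, 22–7.
Theta vs Alpha: Theta preferred on 6+5 = 11 ballots; Alpha wins 18–11.
Theta vs Eta: 18 to 11, Theta.
Theta vs Epsilon: 7+2+6+5 = 20 for Theta, 9 for Epsilon — Theta by 20–9.
Lambda vs Alpha: 7+7+6 = 20 for Lambda, 9 for Alpha — Lambda by 20–9.
Lambda vs Eta: Lambda wins 25–4.
Lambda vs Epsilon: 20 to 9, Lambda.
Alpha vs Eta: 27 to 2, Alpha.
Alpha–Epsilon: Epsilon 15–14.
Eta vs Epsilon: Eta is ranked higher on 7+2+5 = 14 ballots, Epsilon on 15. Epsilon wins 15–14.
Lambda wins every pairwise contest, so Lambda is the Condorcet winner.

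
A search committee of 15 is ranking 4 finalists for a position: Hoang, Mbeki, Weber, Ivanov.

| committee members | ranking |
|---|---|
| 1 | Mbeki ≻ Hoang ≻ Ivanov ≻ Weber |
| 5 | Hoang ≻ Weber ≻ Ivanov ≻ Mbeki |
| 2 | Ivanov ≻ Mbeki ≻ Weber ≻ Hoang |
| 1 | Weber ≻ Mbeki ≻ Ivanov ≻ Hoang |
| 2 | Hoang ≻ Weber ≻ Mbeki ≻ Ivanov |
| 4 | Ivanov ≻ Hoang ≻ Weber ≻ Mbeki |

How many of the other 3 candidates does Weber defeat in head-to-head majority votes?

Weber against each rival (15 committee members):
Weber vs Hoang: Weber is ranked higher on 2+1 = 3 ballots, Hoang on 12. Hoang wins 12–3.
Weber vs Mbeki: Weber is ranked higher on 5+1+2+4 = 12 ballots, Mbeki on 3. Weber wins 12–3.
Weber vs Ivanov: 5+1+2 = 8 for Weber, 7 for Ivanov — Weber by 8–7.
Weber beats Mbeki, Ivanov; loses to Hoang — 2 pairwise wins.

2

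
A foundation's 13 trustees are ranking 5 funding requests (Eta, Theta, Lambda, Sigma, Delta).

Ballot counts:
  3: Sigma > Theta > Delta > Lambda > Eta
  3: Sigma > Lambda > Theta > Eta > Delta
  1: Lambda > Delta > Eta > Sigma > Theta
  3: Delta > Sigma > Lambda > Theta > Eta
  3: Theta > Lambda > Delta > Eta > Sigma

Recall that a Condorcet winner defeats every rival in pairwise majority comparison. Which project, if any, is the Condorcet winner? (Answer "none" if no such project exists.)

Head-to-head results (13 reviewers):
Eta–Theta: Theta 12–1.
Eta–Lambda: Lambda 13–0.
Eta vs Sigma: Sigma wins 9–4.
Eta–Delta: Delta 10–3.
Theta vs Lambda: Lambda wins 7–6.
Theta vs Sigma: Sigma, 10–3.
Theta vs Delta: Theta, 9–4.
Lambda vs Sigma: Sigma wins 9–4.
Lambda–Delta: Lambda 7–6.
Sigma–Delta: Delta 7–6.
Every project loses at least once (Eta loses to Theta; Theta loses to Lambda; Lambda loses to Sigma; Sigma loses to Delta; Delta loses to Theta). The majority relation contains the cycle Theta beats Delta beats Sigma beats Theta, so there is no Condorcet winner.

none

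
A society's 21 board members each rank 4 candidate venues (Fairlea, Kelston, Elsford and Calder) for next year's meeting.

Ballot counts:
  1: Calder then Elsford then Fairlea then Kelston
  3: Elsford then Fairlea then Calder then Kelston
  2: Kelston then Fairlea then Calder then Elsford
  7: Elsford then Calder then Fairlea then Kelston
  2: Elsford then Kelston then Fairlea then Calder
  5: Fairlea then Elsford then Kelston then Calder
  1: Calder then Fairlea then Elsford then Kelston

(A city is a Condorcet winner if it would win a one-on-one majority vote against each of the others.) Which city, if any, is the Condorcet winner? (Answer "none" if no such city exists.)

Head-to-head results (21 organisers):
Fairlea vs Kelston: Fairlea, 17–4.
Fairlea vs Elsford: Elsford wins 13–8.
Fairlea–Calder: Fairlea 12–9.
Kelston–Elsford: Elsford 19–2.
Kelston vs Calder: Calder, 12–9.
Elsford–Calder: Elsford 17–4.
Only Elsford has no losses; Elsford is the Condorcet winner.

Elsford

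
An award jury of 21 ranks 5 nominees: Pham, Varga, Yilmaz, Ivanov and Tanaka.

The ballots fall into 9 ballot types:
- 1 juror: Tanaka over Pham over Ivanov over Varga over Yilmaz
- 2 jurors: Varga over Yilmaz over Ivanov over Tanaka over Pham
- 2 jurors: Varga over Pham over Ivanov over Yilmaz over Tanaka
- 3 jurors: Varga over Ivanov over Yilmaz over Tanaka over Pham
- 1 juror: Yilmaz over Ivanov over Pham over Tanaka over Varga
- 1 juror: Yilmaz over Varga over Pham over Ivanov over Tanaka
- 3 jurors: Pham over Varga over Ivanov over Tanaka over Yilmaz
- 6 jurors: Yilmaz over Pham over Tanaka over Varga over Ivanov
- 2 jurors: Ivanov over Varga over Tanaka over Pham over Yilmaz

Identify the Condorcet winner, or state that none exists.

Pairwise majorities:
Pham vs Varga: 11 to 10, Pham.
Pham vs Yilmaz: Pham is ranked higher on 1+2+3+2 = 8 ballots, Yilmaz on 13. Yilmaz wins 13–8.
Pham vs Ivanov: Pham, 13–8.
Pham vs Tanaka: Pham, 13–8.
Varga vs Yilmaz: 13 to 8, Varga.
Varga vs Ivanov: Varga, 17–4.
Varga–Tanaka: Varga 13–8.
Yilmaz vs Ivanov: Ivanov, 11–10.
Yilmaz vs Tanaka: Yilmaz, 15–6.
Ivanov vs Tanaka: 14 for Ivanov, 7 for Tanaka — Ivanov by 14–7.
Every nominee loses at least once (Pham loses to Yilmaz; Varga loses to Pham; Yilmaz loses to Varga; Ivanov loses to Pham; Tanaka loses to Pham). The majority relation contains the cycle Pham > Varga > Yilmaz > Pham, so there is no Condorcet winner.

none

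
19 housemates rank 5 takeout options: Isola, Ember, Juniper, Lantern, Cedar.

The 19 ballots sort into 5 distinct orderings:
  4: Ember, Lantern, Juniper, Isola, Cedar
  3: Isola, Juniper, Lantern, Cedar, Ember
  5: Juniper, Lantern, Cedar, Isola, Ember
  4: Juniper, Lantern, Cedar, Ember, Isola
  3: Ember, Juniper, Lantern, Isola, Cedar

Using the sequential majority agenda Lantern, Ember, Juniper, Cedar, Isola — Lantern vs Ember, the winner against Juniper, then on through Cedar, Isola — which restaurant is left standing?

Juniper

Round 1: Lantern vs Ember — 12–7, Lantern advances.
Round 2: Lantern vs Juniper — 4–15, Juniper advances.
Round 3: Juniper vs Cedar — 19–0, Juniper advances.
Round 4: Juniper vs Isola — 16–3, Juniper advances.
The agenda winner is Juniper.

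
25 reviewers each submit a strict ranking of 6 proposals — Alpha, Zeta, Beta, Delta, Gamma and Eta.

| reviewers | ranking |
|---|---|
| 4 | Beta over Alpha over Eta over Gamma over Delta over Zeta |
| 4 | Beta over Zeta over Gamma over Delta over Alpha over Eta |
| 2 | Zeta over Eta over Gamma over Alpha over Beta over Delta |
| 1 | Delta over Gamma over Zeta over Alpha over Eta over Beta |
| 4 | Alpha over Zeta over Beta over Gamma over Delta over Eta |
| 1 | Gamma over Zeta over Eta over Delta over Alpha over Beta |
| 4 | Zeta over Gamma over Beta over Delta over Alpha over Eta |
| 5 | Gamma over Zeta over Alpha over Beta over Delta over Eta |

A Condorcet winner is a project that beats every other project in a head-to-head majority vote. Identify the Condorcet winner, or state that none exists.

Zeta

Head-to-head results (25 reviewers):
Alpha vs Zeta: 4+4 = 8 for Alpha, 17 for Zeta — Zeta by 17–8.
Alpha vs Beta: 2+1+4+1+5 = 13 for Alpha, 12 for Beta — Alpha by 13–12.
Alpha vs Delta: Alpha is ranked higher on 4+2+4+5 = 15 ballots, Delta on 10. Alpha wins 15–10.
Alpha vs Gamma: 8 to 17, Gamma.
Alpha vs Eta: 22 to 3, Alpha.
Zeta vs Beta: 17 to 8, Zeta.
Zeta vs Delta: 20 to 5, Zeta.
Zeta vs Gamma: 4+2+4+4 = 14 for Zeta, 11 for Gamma — Zeta by 14–11.
Zeta vs Eta: 21 to 4, Zeta.
Beta vs Delta: 4+4+2+4+4+5 = 23 for Beta, 2 for Delta — Beta by 23–2.
Beta vs Gamma: 4+4+4 = 12 for Beta, 13 for Gamma — Gamma by 13–12.
Beta vs Eta: Beta preferred on 4+4+4+4+5 = 21 ballots; Beta wins 21–4.
Delta vs Gamma: Delta is ranked higher on 1 ballot, Gamma on 24. Gamma wins 24–1.
Delta vs Eta: Delta preferred on 4+1+4+4+5 = 18 ballots; Delta wins 18–7.
Gamma vs Eta: 19 to 6, Gamma.
Zeta wins every pairwise contest, so Zeta is the Condorcet winner.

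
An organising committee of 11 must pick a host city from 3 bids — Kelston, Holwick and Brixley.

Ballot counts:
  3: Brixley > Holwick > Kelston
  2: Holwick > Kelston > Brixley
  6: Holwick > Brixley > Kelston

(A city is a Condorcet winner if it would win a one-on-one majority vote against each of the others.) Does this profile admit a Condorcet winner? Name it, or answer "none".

Head-to-head results (11 organisers):
Kelston vs Holwick: 0 to 11, Holwick.
Kelston vs Brixley: 2 to 9, Brixley.
Holwick vs Brixley: Holwick preferred on 2+6 = 8 ballots; Holwick wins 8–3.
Holwick wins every pairwise contest, so Holwick is the Condorcet winner.

Holwick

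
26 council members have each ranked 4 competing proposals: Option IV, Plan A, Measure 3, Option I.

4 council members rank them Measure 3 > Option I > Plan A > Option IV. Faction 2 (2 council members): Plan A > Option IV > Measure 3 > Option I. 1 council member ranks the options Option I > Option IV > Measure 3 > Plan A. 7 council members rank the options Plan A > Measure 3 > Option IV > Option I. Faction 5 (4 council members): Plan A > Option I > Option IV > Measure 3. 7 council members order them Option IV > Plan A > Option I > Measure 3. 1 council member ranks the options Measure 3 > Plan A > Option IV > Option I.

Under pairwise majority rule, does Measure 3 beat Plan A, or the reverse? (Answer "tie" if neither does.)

Plan A

Ballots ranking Measure 3 above Plan A: 4 + 1 + 1 = 6.
Ballots ranking Plan A above Measure 3: 26 − 6 = 20.
Plan A wins the head-to-head 20–6.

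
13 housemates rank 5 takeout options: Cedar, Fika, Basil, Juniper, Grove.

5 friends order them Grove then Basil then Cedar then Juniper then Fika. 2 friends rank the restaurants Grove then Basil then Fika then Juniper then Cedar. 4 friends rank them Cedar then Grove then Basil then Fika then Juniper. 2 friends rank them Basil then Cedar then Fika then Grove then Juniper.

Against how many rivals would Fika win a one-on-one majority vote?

1

Fika against each rival (13 friends):
Fika vs Cedar: Cedar wins 11–2.
Fika vs Basil: Basil, 13–0.
Fika–Juniper: Fika 8–5.
Fika vs Grove: Fika is ranked higher on 2 ballots, Grove on 11. Grove wins 11–2.
Fika beats Juniper; loses to Cedar, Basil, Grove — 1 pairwise win.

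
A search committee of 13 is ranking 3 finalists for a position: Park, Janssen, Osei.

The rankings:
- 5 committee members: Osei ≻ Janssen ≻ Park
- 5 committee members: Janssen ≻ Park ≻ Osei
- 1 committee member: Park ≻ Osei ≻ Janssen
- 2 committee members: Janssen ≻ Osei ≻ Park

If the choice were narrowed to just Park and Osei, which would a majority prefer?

Ballots ranking Park above Osei: 5 + 1 = 6.
Ballots ranking Osei above Park: 13 − 6 = 7.
Osei wins the head-to-head 7–6.

Osei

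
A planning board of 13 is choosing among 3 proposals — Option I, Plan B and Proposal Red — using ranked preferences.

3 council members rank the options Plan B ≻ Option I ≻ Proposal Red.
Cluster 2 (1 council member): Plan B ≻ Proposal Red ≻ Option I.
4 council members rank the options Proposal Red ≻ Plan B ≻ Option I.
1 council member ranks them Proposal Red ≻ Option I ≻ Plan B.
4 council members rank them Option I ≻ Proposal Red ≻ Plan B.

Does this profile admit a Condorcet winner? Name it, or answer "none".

Head-to-head results (13 council members):
Option I vs Plan B: 5 to 8, Plan B.
Option I vs Proposal Red: Option I is ranked higher on 3+4 = 7 ballots, Proposal Red on 6. Option I wins 7–6.
Plan B vs Proposal Red: 3+1 = 4 for Plan B, 9 for Proposal Red — Proposal Red by 9–4.
Every option loses at least once (Option I loses to Plan B; Plan B loses to Proposal Red; Proposal Red loses to Option I). The majority relation contains the cycle Option I → Proposal Red → Plan B → Option I, so there is no Condorcet winner.

none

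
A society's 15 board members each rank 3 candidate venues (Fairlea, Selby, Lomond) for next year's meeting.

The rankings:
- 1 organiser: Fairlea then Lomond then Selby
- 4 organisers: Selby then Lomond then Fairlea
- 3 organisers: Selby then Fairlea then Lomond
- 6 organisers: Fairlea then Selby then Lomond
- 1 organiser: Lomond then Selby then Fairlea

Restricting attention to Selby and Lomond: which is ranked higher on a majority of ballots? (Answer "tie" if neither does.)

Ballots ranking Selby above Lomond: 4 + 3 + 6 = 13.
Ballots ranking Lomond above Selby: 15 − 13 = 2.
Selby wins the head-to-head 13–2.

Selby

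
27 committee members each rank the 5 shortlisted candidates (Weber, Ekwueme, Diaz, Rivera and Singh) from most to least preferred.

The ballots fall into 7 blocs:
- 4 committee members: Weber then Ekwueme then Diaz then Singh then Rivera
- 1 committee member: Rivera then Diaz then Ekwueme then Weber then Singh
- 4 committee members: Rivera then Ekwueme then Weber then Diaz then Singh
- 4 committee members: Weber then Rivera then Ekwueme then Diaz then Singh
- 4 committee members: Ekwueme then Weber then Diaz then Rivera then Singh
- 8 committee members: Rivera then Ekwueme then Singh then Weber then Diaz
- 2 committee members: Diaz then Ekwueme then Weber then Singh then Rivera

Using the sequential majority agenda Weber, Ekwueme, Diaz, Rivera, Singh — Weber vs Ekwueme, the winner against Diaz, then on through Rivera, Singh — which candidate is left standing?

Rivera

Round 1: Weber vs Ekwueme — 8–19, Ekwueme advances.
Round 2: Ekwueme vs Diaz — 24–3, Ekwueme advances.
Round 3: Ekwueme vs Rivera — 10–17, Rivera advances.
Round 4: Rivera vs Singh — 21–6, Rivera advances.
The agenda winner is Rivera.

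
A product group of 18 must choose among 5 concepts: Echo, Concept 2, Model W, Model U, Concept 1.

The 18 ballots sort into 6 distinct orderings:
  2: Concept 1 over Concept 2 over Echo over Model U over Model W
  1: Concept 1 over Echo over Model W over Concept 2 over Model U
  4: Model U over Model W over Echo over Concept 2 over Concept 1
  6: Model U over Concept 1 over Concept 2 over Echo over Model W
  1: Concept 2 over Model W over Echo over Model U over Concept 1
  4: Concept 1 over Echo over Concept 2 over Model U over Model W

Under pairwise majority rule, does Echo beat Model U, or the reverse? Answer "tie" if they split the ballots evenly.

Model U

Ballots ranking Echo above Model U: 2 + 1 + 1 + 4 = 8.
Ballots ranking Model U above Echo: 18 − 8 = 10.
Model U wins the head-to-head 10–8.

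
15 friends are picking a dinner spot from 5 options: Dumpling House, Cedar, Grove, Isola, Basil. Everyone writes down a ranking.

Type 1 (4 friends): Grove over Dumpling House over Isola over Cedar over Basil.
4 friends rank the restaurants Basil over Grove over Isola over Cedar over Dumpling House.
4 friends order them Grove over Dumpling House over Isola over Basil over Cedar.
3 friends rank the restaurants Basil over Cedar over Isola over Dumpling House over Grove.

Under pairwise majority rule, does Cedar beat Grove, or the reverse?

Ballots ranking Cedar above Grove: 3.
Ballots ranking Grove above Cedar: 15 − 3 = 12.
Grove wins the head-to-head 12–3.

Grove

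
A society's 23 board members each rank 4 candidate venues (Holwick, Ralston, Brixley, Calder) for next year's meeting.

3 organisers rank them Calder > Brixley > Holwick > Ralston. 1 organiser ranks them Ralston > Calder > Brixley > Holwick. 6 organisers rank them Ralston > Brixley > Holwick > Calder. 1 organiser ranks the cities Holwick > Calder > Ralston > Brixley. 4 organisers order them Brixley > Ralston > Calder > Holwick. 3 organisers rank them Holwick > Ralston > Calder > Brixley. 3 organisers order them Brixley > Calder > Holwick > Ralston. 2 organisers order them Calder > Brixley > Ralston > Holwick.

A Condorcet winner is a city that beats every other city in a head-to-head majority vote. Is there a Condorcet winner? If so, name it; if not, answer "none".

Brixley

Pairwise majorities:
Holwick vs Ralston: Holwick is ranked higher on 3+1+3+3 = 10 ballots, Ralston on 13. Ralston wins 13–10.
Holwick vs Brixley: 4 to 19, Brixley.
Holwick vs Calder: 6+1+3 = 10 for Holwick, 13 for Calder — Calder by 13–10.
Ralston vs Brixley: Ralston is ranked higher on 1+6+1+3 = 11 ballots, Brixley on 12. Brixley wins 12–11.
Ralston vs Calder: 1+6+4+3 = 14 for Ralston, 9 for Calder — Ralston by 14–9.
Brixley vs Calder: 6+4+3 = 13 for Brixley, 10 for Calder — Brixley by 13–10.
Brixley defeats every rival head-to-head and is the Condorcet winner.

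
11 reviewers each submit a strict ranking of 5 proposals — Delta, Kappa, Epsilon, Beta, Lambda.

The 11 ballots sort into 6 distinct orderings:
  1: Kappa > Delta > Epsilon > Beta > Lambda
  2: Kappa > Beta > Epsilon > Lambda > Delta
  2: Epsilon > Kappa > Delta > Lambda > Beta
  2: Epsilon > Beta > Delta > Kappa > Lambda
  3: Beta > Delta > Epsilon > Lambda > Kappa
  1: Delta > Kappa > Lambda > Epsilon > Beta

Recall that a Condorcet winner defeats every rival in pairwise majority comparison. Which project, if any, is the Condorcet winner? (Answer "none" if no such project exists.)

Epsilon

Pairwise majorities:
Delta vs Kappa: Delta preferred on 2+3+1 = 6 ballots; Delta wins 6–5.
Delta vs Epsilon: Delta is ranked higher on 1+3+1 = 5 ballots, Epsilon on 6. Epsilon wins 6–5.
Delta vs Beta: 1+2+1 = 4 for Delta, 7 for Beta — Beta by 7–4.
Delta vs Lambda: Delta is ranked higher on 1+2+2+3+1 = 9 ballots, Lambda on 2. Delta wins 9–2.
Kappa vs Epsilon: 4 to 7, Epsilon.
Kappa vs Beta: 6 to 5, Kappa.
Kappa vs Lambda: Kappa is ranked higher on 1+2+2+2+1 = 8 ballots, Lambda on 3. Kappa wins 8–3.
Epsilon vs Beta: 1+2+2+1 = 6 for Epsilon, 5 for Beta — Epsilon by 6–5.
Epsilon vs Lambda: 1+2+2+2+3 = 10 for Epsilon, 1 for Lambda — Epsilon by 10–1.
Beta vs Lambda: 1+2+2+3 = 8 for Beta, 3 for Lambda — Beta by 8–3.
Epsilon wins every pairwise contest, so Epsilon is the Condorcet winner.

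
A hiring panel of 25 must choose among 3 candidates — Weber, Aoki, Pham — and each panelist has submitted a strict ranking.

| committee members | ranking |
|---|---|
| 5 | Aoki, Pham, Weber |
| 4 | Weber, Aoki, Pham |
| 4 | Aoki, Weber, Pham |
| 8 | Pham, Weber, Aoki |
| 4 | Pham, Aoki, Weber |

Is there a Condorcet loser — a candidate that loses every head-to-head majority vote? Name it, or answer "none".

Pairwise majorities:
Weber vs Aoki: 4+8 = 12 for Weber, 13 for Aoki — Aoki by 13–12.
Weber vs Pham: 8 to 17, Pham.
Aoki vs Pham: Aoki is ranked higher on 5+4+4 = 13 ballots, Pham on 12. Aoki wins 13–12.
Only Weber has no wins; Weber is the Condorcet loser.

Weber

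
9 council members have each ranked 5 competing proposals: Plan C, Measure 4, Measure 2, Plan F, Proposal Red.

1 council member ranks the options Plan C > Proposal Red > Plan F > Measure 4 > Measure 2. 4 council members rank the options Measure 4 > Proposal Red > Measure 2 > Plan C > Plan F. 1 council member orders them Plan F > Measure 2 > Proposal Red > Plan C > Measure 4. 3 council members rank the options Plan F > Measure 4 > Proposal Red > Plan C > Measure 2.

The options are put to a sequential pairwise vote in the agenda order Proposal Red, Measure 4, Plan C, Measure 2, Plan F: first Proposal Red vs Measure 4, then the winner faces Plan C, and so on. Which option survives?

Plan F

Round 1: Proposal Red vs Measure 4 — 2–7, Measure 4 advances.
Round 2: Measure 4 vs Plan C — 7–2, Measure 4 advances.
Round 3: Measure 4 vs Measure 2 — 8–1, Measure 4 advances.
Round 4: Measure 4 vs Plan F — 4–5, Plan F advances.
The agenda winner is Plan F.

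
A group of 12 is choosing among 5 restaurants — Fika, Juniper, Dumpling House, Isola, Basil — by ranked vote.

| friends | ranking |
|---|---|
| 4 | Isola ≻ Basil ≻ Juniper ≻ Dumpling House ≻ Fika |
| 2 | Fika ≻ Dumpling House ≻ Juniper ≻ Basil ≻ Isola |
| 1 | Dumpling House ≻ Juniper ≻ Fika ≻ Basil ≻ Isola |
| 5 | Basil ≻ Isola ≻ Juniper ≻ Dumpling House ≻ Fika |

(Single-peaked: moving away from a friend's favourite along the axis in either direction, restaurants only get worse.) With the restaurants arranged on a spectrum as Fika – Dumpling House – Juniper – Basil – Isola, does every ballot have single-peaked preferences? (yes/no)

Axis positions: Fika=1, Dumpling House=2, Juniper=3, Basil=4, Isola=5.
Bloc 1 (peak Isola at position 5): ranking walks positions 5-4-3-2-1, expanding outward from the peak — single-peaked.
Bloc 2 (peak Fika at position 1): ranking walks positions 1-2-3-4-5, expanding outward from the peak — single-peaked.
Bloc 3 (peak Dumpling House at position 2): ranking walks positions 2-3-1-4-5, expanding outward from the peak — single-peaked.
Bloc 4 (peak Basil at position 4): ranking walks positions 4-5-3-2-1, expanding outward from the peak — single-peaked.
Every ranking is single-peaked on this axis.

yes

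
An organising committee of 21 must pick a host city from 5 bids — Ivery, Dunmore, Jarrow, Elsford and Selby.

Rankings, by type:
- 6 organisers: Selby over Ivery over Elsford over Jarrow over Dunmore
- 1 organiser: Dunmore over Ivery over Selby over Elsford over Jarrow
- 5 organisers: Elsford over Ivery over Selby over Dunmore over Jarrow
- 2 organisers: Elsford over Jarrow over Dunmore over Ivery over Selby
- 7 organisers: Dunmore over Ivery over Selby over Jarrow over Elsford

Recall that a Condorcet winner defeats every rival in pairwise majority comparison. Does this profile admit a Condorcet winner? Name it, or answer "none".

Check each pair by majority over 21 ballots:
Ivery vs Dunmore: 11 to 10, Ivery.
Ivery vs Jarrow: Ivery preferred on 6+1+5+7 = 19 ballots; Ivery wins 19–2.
Ivery vs Elsford: Ivery preferred on 6+1+7 = 14 ballots; Ivery wins 14–7.
Ivery vs Selby: Ivery preferred on 1+5+2+7 = 15 ballots; Ivery wins 15–6.
Dunmore vs Jarrow: Dunmore is ranked higher on 1+5+7 = 13 ballots, Jarrow on 8. Dunmore wins 13–8.
Dunmore vs Elsford: 8 to 13, Elsford.
Dunmore vs Selby: Dunmore preferred on 1+2+7 = 10 ballots; Selby wins 11–10.
Jarrow vs Elsford: 7 for Jarrow, 14 for Elsford — Elsford by 14–7.
Jarrow vs Selby: 2 for Jarrow, 19 for Selby — Selby by 19–2.
Elsford vs Selby: 5+2 = 7 for Elsford, 14 for Selby — Selby by 14–7.
Only Ivery has no losses; Ivery is the Condorcet winner.

Ivery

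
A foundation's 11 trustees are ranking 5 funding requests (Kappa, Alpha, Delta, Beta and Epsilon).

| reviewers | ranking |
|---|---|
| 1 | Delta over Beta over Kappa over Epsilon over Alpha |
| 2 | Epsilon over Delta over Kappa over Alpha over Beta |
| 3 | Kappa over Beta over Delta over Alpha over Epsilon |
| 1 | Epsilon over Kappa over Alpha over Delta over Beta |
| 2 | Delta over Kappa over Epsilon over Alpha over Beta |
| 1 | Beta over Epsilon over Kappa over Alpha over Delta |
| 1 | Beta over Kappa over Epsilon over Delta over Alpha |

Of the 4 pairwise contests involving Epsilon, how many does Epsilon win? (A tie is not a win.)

Epsilon against each rival (11 reviewers):
Epsilon–Kappa: Kappa 7–4.
Epsilon vs Alpha: 8 to 3, Epsilon.
Epsilon vs Delta: Epsilon is ranked higher on 2+1+1+1 = 5 ballots, Delta on 6. Delta wins 6–5.
Epsilon vs Beta: Beta wins 6–5.
Epsilon beats Alpha; loses to Kappa, Delta, Beta — 1 pairwise win.

1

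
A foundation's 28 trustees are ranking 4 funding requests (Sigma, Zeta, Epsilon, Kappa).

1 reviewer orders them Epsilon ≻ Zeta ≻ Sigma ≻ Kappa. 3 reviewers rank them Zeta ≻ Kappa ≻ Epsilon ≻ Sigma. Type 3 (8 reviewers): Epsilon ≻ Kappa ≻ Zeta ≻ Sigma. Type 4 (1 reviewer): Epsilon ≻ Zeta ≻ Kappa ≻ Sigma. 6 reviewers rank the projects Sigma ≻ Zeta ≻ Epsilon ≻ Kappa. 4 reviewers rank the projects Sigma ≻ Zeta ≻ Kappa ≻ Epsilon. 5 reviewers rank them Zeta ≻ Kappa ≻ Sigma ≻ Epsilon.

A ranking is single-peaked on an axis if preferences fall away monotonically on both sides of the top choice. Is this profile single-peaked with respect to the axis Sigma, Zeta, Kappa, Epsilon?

Axis positions: Sigma=1, Zeta=2, Kappa=3, Epsilon=4.
Type 1: ranking walks positions 4-2-1-3; Zeta is ranked above Kappa even though Kappa lies between Zeta and the peak Epsilon on the axis — preferences dip and rise again. Not single-peaked.
Type 2 (peak Zeta at position 2): ranking walks positions 2-3-4-1, expanding outward from the peak — single-peaked.
Type 3 (peak Epsilon at position 4): ranking walks positions 4-3-2-1, expanding outward from the peak — single-peaked.
Type 4: ranking walks positions 4-2-3-1; Zeta is ranked above Kappa even though Kappa lies between Zeta and the peak Epsilon on the axis — preferences dip and rise again. Not single-peaked.
Type 5: ranking walks positions 1-2-4-3; Epsilon is ranked above Kappa even though Kappa lies between Epsilon and the peak Sigma on the axis — preferences dip and rise again. Not single-peaked.
Type 6 (peak Sigma at position 1): ranking walks positions 1-2-3-4, expanding outward from the peak — single-peaked.
Type 7 (peak Zeta at position 2): ranking walks positions 2-3-1-4, expanding outward from the peak — single-peaked.
Type 1 violates single-peakedness, so the profile is not single-peaked on this axis.

no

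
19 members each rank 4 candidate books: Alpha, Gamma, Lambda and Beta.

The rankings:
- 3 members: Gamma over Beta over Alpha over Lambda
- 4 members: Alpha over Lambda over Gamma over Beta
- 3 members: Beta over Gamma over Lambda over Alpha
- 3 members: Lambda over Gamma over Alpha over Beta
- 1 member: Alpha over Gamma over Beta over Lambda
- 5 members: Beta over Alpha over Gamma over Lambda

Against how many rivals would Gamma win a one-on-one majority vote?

2

Gamma against each rival (19 members):
Gamma vs Alpha: Alpha wins 10–9.
Gamma vs Lambda: Gamma wins 12–7.
Gamma vs Beta: 11 to 8, Gamma.
Gamma beats Lambda, Beta; loses to Alpha — 2 pairwise wins.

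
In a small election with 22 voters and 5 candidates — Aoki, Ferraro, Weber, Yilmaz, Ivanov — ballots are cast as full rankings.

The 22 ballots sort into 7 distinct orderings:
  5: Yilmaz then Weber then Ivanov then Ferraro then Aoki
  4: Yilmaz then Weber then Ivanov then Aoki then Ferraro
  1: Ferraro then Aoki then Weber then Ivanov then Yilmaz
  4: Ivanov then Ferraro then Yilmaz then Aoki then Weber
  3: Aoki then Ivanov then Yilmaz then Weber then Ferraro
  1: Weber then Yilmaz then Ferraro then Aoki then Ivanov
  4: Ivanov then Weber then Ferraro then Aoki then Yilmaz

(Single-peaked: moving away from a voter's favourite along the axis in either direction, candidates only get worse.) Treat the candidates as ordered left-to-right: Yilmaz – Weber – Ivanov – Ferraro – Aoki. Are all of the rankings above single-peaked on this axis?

no

Axis positions: Yilmaz=1, Weber=2, Ivanov=3, Ferraro=4, Aoki=5.
Faction 1 (peak Yilmaz at position 1): ranking walks positions 1-2-3-4-5, expanding outward from the peak — single-peaked.
Faction 2: ranking walks positions 1-2-3-5-4; Aoki is ranked above Ferraro even though Ferraro lies between Aoki and the peak Yilmaz on the axis — preferences dip and rise again. Not single-peaked.
Faction 3: ranking walks positions 4-5-2-3-1; Weber is ranked above Ivanov even though Ivanov lies between Weber and the peak Ferraro on the axis — preferences dip and rise again. Not single-peaked.
Faction 4: ranking walks positions 3-4-1-5-2; Yilmaz is ranked above Weber even though Weber lies between Yilmaz and the peak Ivanov on the axis — preferences dip and rise again. Not single-peaked.
Faction 5: ranking walks positions 5-3-1-2-4; Ivanov is ranked above Ferraro even though Ferraro lies between Ivanov and the peak Aoki on the axis — preferences dip and rise again. Not single-peaked.
Faction 6: ranking walks positions 2-1-4-5-3; Ferraro is ranked above Ivanov even though Ivanov lies between Ferraro and the peak Weber on the axis — preferences dip and rise again. Not single-peaked.
Faction 7 (peak Ivanov at position 3): ranking walks positions 3-2-4-5-1, expanding outward from the peak — single-peaked.
Faction 2 violates single-peakedness, so the profile is not single-peaked on this axis.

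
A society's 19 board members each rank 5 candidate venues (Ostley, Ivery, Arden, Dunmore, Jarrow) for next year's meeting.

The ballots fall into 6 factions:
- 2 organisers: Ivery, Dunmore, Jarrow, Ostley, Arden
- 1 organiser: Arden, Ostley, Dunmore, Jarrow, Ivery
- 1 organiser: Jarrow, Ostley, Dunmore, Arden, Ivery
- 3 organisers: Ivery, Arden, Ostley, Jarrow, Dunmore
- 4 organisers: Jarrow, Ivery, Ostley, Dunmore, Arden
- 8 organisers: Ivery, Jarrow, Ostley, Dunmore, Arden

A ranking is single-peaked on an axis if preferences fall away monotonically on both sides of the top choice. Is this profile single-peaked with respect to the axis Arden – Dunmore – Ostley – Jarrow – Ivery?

no

Axis positions: Arden=1, Dunmore=2, Ostley=3, Jarrow=4, Ivery=5.
Faction 1: ranking walks positions 5-2-4-3-1; Dunmore is ranked above Jarrow even though Jarrow lies between Dunmore and the peak Ivery on the axis — preferences dip and rise again. Not single-peaked.
Faction 2: ranking walks positions 1-3-2-4-5; Ostley is ranked above Dunmore even though Dunmore lies between Ostley and the peak Arden on the axis — preferences dip and rise again. Not single-peaked.
Faction 3 (peak Jarrow at position 4): ranking walks positions 4-3-2-1-5, expanding outward from the peak — single-peaked.
Faction 4: ranking walks positions 5-1-3-4-2; Arden is ranked above Jarrow even though Jarrow lies between Arden and the peak Ivery on the axis — preferences dip and rise again. Not single-peaked.
Faction 5 (peak Jarrow at position 4): ranking walks positions 4-5-3-2-1, expanding outward from the peak — single-peaked.
Faction 6 (peak Ivery at position 5): ranking walks positions 5-4-3-2-1, expanding outward from the peak — single-peaked.
Faction 1 violates single-peakedness, so the profile is not single-peaked on this axis.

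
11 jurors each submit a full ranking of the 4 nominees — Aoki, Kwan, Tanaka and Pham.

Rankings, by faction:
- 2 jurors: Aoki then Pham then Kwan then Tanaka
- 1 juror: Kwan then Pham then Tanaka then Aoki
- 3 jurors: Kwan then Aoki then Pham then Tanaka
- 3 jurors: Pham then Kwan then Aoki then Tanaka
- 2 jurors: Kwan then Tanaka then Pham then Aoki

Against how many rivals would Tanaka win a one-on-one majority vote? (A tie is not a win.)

Tanaka against each rival (11 jurors):
Tanaka vs Aoki: Aoki wins 8–3.
Tanaka vs Kwan: Kwan wins 11–0.
Tanaka vs Pham: Pham wins 9–2.
Tanaka beats no one; loses to Aoki, Kwan, Pham — 0 pairwise wins.

0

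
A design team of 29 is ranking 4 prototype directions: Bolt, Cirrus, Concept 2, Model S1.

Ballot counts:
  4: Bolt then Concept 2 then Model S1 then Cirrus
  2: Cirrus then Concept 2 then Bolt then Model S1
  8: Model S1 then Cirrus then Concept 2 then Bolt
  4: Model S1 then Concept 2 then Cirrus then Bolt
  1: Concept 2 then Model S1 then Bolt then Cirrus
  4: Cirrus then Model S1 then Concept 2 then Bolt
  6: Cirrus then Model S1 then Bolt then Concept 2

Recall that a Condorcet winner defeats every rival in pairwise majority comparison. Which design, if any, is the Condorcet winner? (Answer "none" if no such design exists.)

Check each pair by majority over 29 ballots:
Bolt vs Cirrus: Bolt is ranked higher on 4+1 = 5 ballots, Cirrus on 24. Cirrus wins 24–5.
Bolt vs Concept 2: 10 to 19, Concept 2.
Bolt vs Model S1: Bolt is ranked higher on 4+2 = 6 ballots, Model S1 on 23. Model S1 wins 23–6.
Cirrus vs Concept 2: Cirrus preferred on 2+8+4+6 = 20 ballots; Cirrus wins 20–9.
Cirrus vs Model S1: 2+4+6 = 12 for Cirrus, 17 for Model S1 — Model S1 by 17–12.
Concept 2 vs Model S1: Concept 2 preferred on 4+2+1 = 7 ballots; Model S1 wins 22–7.
Model S1 defeats every rival head-to-head and is the Condorcet winner.

Model S1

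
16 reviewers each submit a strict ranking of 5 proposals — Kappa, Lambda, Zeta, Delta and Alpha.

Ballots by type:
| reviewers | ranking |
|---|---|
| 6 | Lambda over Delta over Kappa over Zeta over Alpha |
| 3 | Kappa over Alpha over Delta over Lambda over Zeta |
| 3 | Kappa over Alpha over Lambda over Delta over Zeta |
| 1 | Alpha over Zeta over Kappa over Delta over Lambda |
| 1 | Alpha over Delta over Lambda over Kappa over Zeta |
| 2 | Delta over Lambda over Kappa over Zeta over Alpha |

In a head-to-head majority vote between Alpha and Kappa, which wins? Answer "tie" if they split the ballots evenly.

Kappa

Ballots ranking Alpha above Kappa: 1 + 1 = 2.
Ballots ranking Kappa above Alpha: 16 − 2 = 14.
Kappa wins the head-to-head 14–2.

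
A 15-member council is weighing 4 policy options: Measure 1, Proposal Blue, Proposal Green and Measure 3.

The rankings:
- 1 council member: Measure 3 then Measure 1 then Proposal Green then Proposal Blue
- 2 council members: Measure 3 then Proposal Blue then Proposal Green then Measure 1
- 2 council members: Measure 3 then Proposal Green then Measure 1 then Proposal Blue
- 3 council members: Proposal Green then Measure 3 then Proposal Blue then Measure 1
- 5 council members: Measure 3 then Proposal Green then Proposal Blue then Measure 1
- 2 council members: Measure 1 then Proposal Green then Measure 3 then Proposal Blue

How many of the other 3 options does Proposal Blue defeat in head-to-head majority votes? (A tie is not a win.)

Proposal Blue against each rival (15 council members):
Proposal Blue vs Measure 1: Proposal Blue preferred on 2+3+5 = 10 ballots; Proposal Blue wins 10–5.
Proposal Blue–Proposal Green: Proposal Green 13–2.
Proposal Blue vs Measure 3: Measure 3 wins 15–0.
Proposal Blue beats Measure 1; loses to Proposal Green, Measure 3 — 1 pairwise win.

1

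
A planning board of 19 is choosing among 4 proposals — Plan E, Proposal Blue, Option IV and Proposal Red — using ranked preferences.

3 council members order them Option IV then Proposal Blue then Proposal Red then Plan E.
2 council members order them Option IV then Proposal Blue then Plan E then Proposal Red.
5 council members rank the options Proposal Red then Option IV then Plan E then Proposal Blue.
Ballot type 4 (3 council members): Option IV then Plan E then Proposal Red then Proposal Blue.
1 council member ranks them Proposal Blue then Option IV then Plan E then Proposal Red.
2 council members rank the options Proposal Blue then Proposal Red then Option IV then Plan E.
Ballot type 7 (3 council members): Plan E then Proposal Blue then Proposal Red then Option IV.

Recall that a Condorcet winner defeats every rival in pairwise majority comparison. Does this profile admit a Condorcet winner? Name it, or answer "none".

Check each pair by majority over 19 ballots:
Plan E vs Proposal Blue: Plan E is ranked higher on 5+3+3 = 11 ballots, Proposal Blue on 8. Plan E wins 11–8.
Plan E vs Option IV: 3 for Plan E, 16 for Option IV — Option IV by 16–3.
Plan E vs Proposal Red: 2+3+1+3 = 9 for Plan E, 10 for Proposal Red — Proposal Red by 10–9.
Proposal Blue vs Option IV: 1+2+3 = 6 for Proposal Blue, 13 for Option IV — Option IV by 13–6.
Proposal Blue vs Proposal Red: 11 to 8, Proposal Blue.
Option IV vs Proposal Red: 9 to 10, Proposal Red.
No option is unbeaten: Plan E loses to Option IV; Proposal Blue loses to Plan E; Option IV loses to Proposal Red; Proposal Red loses to Proposal Blue. In particular Plan E beats Proposal Blue beats Proposal Red beats Plan E is a majority cycle — no Condorcet winner exists.

none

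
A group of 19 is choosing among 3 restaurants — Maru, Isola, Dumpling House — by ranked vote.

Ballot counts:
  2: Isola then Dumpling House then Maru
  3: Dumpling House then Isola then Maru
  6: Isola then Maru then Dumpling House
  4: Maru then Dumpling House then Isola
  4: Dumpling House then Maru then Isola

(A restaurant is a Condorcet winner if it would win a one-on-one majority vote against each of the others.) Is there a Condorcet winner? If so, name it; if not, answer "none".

none

Head-to-head results (19 friends):
Maru–Isola: Isola 11–8.
Maru vs Dumpling House: Maru, 10–9.
Isola vs Dumpling House: Isola is ranked higher on 2+6 = 8 ballots, Dumpling House on 11. Dumpling House wins 11–8.
No restaurant is unbeaten: Maru loses to Isola; Isola loses to Dumpling House; Dumpling House loses to Maru. In particular Maru → Dumpling House → Isola → Maru is a majority cycle — no Condorcet winner exists.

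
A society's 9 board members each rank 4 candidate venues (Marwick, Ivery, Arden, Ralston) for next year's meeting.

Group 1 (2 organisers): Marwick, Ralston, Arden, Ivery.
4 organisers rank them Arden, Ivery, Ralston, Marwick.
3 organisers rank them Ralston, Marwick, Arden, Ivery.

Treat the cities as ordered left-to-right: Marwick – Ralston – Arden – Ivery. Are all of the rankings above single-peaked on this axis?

yes

Axis positions: Marwick=1, Ralston=2, Arden=3, Ivery=4.
Group 1 (peak Marwick at position 1): ranking walks positions 1-2-3-4, expanding outward from the peak — single-peaked.
Group 2 (peak Arden at position 3): ranking walks positions 3-4-2-1, expanding outward from the peak — single-peaked.
Group 3 (peak Ralston at position 2): ranking walks positions 2-1-3-4, expanding outward from the peak — single-peaked.
Every ranking is single-peaked on this axis.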